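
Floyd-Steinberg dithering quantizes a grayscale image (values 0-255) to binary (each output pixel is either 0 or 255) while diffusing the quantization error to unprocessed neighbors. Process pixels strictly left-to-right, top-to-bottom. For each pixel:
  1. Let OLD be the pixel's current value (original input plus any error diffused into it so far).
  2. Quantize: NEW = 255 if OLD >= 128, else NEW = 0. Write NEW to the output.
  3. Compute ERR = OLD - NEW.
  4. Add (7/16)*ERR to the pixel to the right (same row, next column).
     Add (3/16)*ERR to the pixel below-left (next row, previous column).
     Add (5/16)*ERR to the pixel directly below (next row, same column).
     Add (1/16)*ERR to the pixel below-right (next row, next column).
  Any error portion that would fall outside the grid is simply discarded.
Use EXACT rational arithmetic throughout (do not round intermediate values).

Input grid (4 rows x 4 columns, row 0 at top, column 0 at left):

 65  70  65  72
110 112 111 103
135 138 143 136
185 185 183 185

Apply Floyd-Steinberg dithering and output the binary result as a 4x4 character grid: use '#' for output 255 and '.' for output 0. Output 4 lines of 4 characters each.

Answer: ....
#.##
.#.#
###.

Derivation:
(0,0): OLD=65 → NEW=0, ERR=65
(0,1): OLD=1575/16 → NEW=0, ERR=1575/16
(0,2): OLD=27665/256 → NEW=0, ERR=27665/256
(0,3): OLD=488567/4096 → NEW=0, ERR=488567/4096
(1,0): OLD=38085/256 → NEW=255, ERR=-27195/256
(1,1): OLD=247011/2048 → NEW=0, ERR=247011/2048
(1,2): OLD=14814751/65536 → NEW=255, ERR=-1896929/65536
(1,3): OLD=140892425/1048576 → NEW=255, ERR=-126494455/1048576
(2,0): OLD=4076913/32768 → NEW=0, ERR=4076913/32768
(2,1): OLD=228649323/1048576 → NEW=255, ERR=-38737557/1048576
(2,2): OLD=215401367/2097152 → NEW=0, ERR=215401367/2097152
(2,3): OLD=4745566043/33554432 → NEW=255, ERR=-3810814117/33554432
(3,0): OLD=3639878369/16777216 → NEW=255, ERR=-638311711/16777216
(3,1): OLD=49350385087/268435456 → NEW=255, ERR=-19100656193/268435456
(3,2): OLD=688754943297/4294967296 → NEW=255, ERR=-406461717183/4294967296
(3,3): OLD=7870092140615/68719476736 → NEW=0, ERR=7870092140615/68719476736
Row 0: ....
Row 1: #.##
Row 2: .#.#
Row 3: ###.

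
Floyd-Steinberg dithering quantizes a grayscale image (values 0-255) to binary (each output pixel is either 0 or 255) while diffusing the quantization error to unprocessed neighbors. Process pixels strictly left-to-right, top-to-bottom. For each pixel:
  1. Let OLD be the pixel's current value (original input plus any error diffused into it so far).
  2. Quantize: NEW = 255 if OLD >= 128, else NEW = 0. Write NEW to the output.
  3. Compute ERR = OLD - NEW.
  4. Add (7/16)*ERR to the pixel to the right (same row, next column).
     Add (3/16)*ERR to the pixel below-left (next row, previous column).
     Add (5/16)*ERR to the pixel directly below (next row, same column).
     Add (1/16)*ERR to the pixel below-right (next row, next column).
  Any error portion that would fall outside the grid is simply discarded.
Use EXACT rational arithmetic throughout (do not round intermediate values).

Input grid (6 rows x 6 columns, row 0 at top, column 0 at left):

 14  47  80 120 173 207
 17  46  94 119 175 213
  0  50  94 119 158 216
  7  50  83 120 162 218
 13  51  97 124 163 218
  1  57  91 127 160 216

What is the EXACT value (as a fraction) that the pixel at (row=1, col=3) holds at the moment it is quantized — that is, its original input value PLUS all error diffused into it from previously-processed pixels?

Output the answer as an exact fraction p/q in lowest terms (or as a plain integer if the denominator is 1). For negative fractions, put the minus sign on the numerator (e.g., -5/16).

(0,0): OLD=14 → NEW=0, ERR=14
(0,1): OLD=425/8 → NEW=0, ERR=425/8
(0,2): OLD=13215/128 → NEW=0, ERR=13215/128
(0,3): OLD=338265/2048 → NEW=255, ERR=-183975/2048
(0,4): OLD=4381039/32768 → NEW=255, ERR=-3974801/32768
(0,5): OLD=80704009/524288 → NEW=255, ERR=-52989431/524288
(1,0): OLD=4011/128 → NEW=0, ERR=4011/128
(1,1): OLD=98861/1024 → NEW=0, ERR=98861/1024
(1,2): OLD=5078321/32768 → NEW=255, ERR=-3277519/32768
(1,3): OLD=4047069/131072 → NEW=0, ERR=4047069/131072
Target (1,3): original=119, with diffused error = 4047069/131072

Answer: 4047069/131072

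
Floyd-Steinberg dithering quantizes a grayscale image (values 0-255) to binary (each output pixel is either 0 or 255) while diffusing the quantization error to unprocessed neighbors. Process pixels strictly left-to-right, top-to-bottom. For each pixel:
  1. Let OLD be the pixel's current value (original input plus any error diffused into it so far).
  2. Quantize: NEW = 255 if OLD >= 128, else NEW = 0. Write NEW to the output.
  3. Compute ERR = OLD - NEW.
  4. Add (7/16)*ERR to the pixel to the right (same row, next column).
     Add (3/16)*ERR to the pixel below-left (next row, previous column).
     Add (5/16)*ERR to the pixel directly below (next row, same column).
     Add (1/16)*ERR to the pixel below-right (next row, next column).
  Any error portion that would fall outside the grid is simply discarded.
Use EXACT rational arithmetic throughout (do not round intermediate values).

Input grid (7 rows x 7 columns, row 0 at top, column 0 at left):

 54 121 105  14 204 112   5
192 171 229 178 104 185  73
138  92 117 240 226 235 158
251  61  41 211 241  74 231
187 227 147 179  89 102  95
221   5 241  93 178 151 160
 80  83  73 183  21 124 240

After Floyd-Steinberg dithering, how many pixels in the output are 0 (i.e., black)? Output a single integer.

Answer: 23

Derivation:
(0,0): OLD=54 → NEW=0, ERR=54
(0,1): OLD=1157/8 → NEW=255, ERR=-883/8
(0,2): OLD=7259/128 → NEW=0, ERR=7259/128
(0,3): OLD=79485/2048 → NEW=0, ERR=79485/2048
(0,4): OLD=7241067/32768 → NEW=255, ERR=-1114773/32768
(0,5): OLD=50916845/524288 → NEW=0, ERR=50916845/524288
(0,6): OLD=398360955/8388608 → NEW=0, ERR=398360955/8388608
(1,0): OLD=24087/128 → NEW=255, ERR=-8553/128
(1,1): OLD=124193/1024 → NEW=0, ERR=124193/1024
(1,2): OLD=9835701/32768 → NEW=255, ERR=1479861/32768
(1,3): OLD=27138769/131072 → NEW=255, ERR=-6284591/131072
(1,4): OLD=780363539/8388608 → NEW=0, ERR=780363539/8388608
(1,5): OLD=17637936515/67108864 → NEW=255, ERR=525176195/67108864
(1,6): OLD=104511180877/1073741824 → NEW=0, ERR=104511180877/1073741824
(2,0): OLD=2291451/16384 → NEW=255, ERR=-1886469/16384
(2,1): OLD=43944825/524288 → NEW=0, ERR=43944825/524288
(2,2): OLD=1395641515/8388608 → NEW=255, ERR=-743453525/8388608
(2,3): OLD=13858472979/67108864 → NEW=255, ERR=-3254287341/67108864
(2,4): OLD=124729000195/536870912 → NEW=255, ERR=-12173082365/536870912
(2,5): OLD=4322280276353/17179869184 → NEW=255, ERR=-58586365567/17179869184
(2,6): OLD=51515944314263/274877906944 → NEW=255, ERR=-18577921956457/274877906944
(3,0): OLD=1935540043/8388608 → NEW=255, ERR=-203554997/8388608
(3,1): OLD=3540874863/67108864 → NEW=0, ERR=3540874863/67108864
(3,2): OLD=17466736701/536870912 → NEW=0, ERR=17466736701/536870912
(3,3): OLD=430117897371/2147483648 → NEW=255, ERR=-117490432869/2147483648
(3,4): OLD=56709561498443/274877906944 → NEW=255, ERR=-13384304772277/274877906944
(3,5): OLD=82556007565073/2199023255552 → NEW=0, ERR=82556007565073/2199023255552
(3,6): OLD=7954866072424847/35184372088832 → NEW=255, ERR=-1017148810227313/35184372088832
(4,0): OLD=203270145797/1073741824 → NEW=255, ERR=-70534019323/1073741824
(4,1): OLD=3768107539137/17179869184 → NEW=255, ERR=-612759102783/17179869184
(4,2): OLD=36999110049519/274877906944 → NEW=255, ERR=-33094756221201/274877906944
(4,3): OLD=224591604888565/2199023255552 → NEW=0, ERR=224591604888565/2199023255552
(4,4): OLD=2147767989336143/17592186044416 → NEW=0, ERR=2147767989336143/17592186044416
(4,5): OLD=89329490263352271/562949953421312 → NEW=255, ERR=-54222747859082289/562949953421312
(4,6): OLD=415887127305291865/9007199254740992 → NEW=0, ERR=415887127305291865/9007199254740992
(5,0): OLD=53267018580435/274877906944 → NEW=255, ERR=-16826847690285/274877906944
(5,1): OLD=-131079703554703/2199023255552 → NEW=0, ERR=-131079703554703/2199023255552
(5,2): OLD=3416713574593511/17592186044416 → NEW=255, ERR=-1069293866732569/17592186044416
(5,3): OLD=16000509766178595/140737488355328 → NEW=0, ERR=16000509766178595/140737488355328
(5,4): OLD=2289765826364905889/9007199254740992 → NEW=255, ERR=-7069983594047071/9007199254740992
(5,5): OLD=9860701139012652433/72057594037927936 → NEW=255, ERR=-8513985340658971247/72057594037927936
(5,6): OLD=134564516718731859039/1152921504606846976 → NEW=0, ERR=134564516718731859039/1152921504606846976
(6,0): OLD=1748436748831051/35184372088832 → NEW=0, ERR=1748436748831051/35184372088832
(6,1): OLD=39907927386658119/562949953421312 → NEW=0, ERR=39907927386658119/562949953421312
(6,2): OLD=924243731709627381/9007199254740992 → NEW=0, ERR=924243731709627381/9007199254740992
(6,3): OLD=18697130127238475051/72057594037927936 → NEW=255, ERR=322443647566851371/72057594037927936
(6,4): OLD=1104495345532048769/144115188075855872 → NEW=0, ERR=1104495345532048769/144115188075855872
(6,5): OLD=2070917769493218983717/18446744073709551616 → NEW=0, ERR=2070917769493218983717/18446744073709551616
(6,6): OLD=93917502719787063175347/295147905179352825856 → NEW=255, ERR=18654786899052092582067/295147905179352825856
Output grid:
  Row 0: .#..#..  (5 black, running=5)
  Row 1: #.##.#.  (3 black, running=8)
  Row 2: #.#####  (1 black, running=9)
  Row 3: #..##.#  (3 black, running=12)
  Row 4: ###..#.  (3 black, running=15)
  Row 5: #.#.##.  (3 black, running=18)
  Row 6: ...#..#  (5 black, running=23)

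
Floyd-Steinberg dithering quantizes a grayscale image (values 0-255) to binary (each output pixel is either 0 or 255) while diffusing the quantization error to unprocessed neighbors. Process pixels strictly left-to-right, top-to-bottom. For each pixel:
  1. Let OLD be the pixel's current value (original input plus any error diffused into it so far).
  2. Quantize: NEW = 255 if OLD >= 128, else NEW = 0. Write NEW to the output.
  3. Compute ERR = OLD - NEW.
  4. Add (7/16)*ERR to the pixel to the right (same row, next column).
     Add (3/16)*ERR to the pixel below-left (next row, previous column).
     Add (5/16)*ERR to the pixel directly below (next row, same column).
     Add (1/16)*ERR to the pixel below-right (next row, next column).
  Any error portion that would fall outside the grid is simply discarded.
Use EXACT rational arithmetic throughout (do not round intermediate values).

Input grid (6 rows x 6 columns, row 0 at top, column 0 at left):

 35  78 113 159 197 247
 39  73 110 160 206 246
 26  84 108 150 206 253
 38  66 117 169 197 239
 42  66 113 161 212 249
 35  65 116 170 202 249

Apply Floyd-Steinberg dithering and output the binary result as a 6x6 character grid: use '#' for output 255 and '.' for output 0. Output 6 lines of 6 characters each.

(0,0): OLD=35 → NEW=0, ERR=35
(0,1): OLD=1493/16 → NEW=0, ERR=1493/16
(0,2): OLD=39379/256 → NEW=255, ERR=-25901/256
(0,3): OLD=469957/4096 → NEW=0, ERR=469957/4096
(0,4): OLD=16200291/65536 → NEW=255, ERR=-511389/65536
(0,5): OLD=255418549/1048576 → NEW=255, ERR=-11968331/1048576
(1,0): OLD=17263/256 → NEW=0, ERR=17263/256
(1,1): OLD=235273/2048 → NEW=0, ERR=235273/2048
(1,2): OLD=10222781/65536 → NEW=255, ERR=-6488899/65536
(1,3): OLD=37945401/262144 → NEW=255, ERR=-28901319/262144
(1,4): OLD=2690362443/16777216 → NEW=255, ERR=-1587827637/16777216
(1,5): OLD=53831946653/268435456 → NEW=255, ERR=-14619094627/268435456
(2,0): OLD=2248307/32768 → NEW=0, ERR=2248307/32768
(2,1): OLD=142152993/1048576 → NEW=255, ERR=-125233887/1048576
(2,2): OLD=189834147/16777216 → NEW=0, ERR=189834147/16777216
(2,3): OLD=12960547147/134217728 → NEW=0, ERR=12960547147/134217728
(2,4): OLD=865732477537/4294967296 → NEW=255, ERR=-229484182943/4294967296
(2,5): OLD=14203626888375/68719476736 → NEW=255, ERR=-3319839679305/68719476736
(3,0): OLD=621561667/16777216 → NEW=0, ERR=621561667/16777216
(3,1): OLD=6884798215/134217728 → NEW=0, ERR=6884798215/134217728
(3,2): OLD=164947122053/1073741824 → NEW=255, ERR=-108857043067/1073741824
(3,3): OLD=9999426898831/68719476736 → NEW=255, ERR=-7524039668849/68719476736
(3,4): OLD=71126529727919/549755813888 → NEW=255, ERR=-69061202813521/549755813888
(3,5): OLD=1456670250024161/8796093022208 → NEW=255, ERR=-786333470638879/8796093022208
(4,0): OLD=135711174541/2147483648 → NEW=0, ERR=135711174541/2147483648
(4,1): OLD=3194922446249/34359738368 → NEW=0, ERR=3194922446249/34359738368
(4,2): OLD=115092372084267/1099511627776 → NEW=0, ERR=115092372084267/1099511627776
(4,3): OLD=2510228555251191/17592186044416 → NEW=255, ERR=-1975778886074889/17592186044416
(4,4): OLD=28148295430912871/281474976710656 → NEW=0, ERR=28148295430912871/281474976710656
(4,5): OLD=1157261684088900209/4503599627370496 → NEW=255, ERR=8843779109423729/4503599627370496
(5,0): OLD=39683114788107/549755813888 → NEW=0, ERR=39683114788107/549755813888
(5,1): OLD=2625004528938171/17592186044416 → NEW=255, ERR=-1861002912387909/17592186044416
(5,2): OLD=12269965156358457/140737488355328 → NEW=0, ERR=12269965156358457/140737488355328
(5,3): OLD=893237671502322563/4503599627370496 → NEW=255, ERR=-255180233477153917/4503599627370496
(5,4): OLD=1817745992285936867/9007199254740992 → NEW=255, ERR=-479089817673016093/9007199254740992
(5,5): OLD=33520236352060448639/144115188075855872 → NEW=255, ERR=-3229136607282798721/144115188075855872
Row 0: ..#.##
Row 1: ..####
Row 2: .#..##
Row 3: ..####
Row 4: ...#.#
Row 5: .#.###

Answer: ..#.##
..####
.#..##
..####
...#.#
.#.###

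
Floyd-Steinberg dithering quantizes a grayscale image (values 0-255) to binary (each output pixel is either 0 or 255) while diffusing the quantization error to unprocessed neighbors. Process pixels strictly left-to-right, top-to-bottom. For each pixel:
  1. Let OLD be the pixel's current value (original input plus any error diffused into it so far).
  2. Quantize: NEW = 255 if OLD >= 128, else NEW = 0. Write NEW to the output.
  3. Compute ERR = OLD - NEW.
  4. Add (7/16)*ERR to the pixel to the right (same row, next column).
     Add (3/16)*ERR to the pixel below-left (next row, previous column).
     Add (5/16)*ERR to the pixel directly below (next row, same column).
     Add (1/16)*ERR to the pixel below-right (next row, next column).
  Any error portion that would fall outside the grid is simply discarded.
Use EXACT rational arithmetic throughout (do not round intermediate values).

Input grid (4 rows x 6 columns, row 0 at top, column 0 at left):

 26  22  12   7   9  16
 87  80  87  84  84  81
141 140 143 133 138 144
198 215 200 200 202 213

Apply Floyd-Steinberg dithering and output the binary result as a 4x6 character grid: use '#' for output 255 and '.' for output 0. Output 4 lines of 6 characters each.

Answer: ......
.#..#.
#.##.#
###.##

Derivation:
(0,0): OLD=26 → NEW=0, ERR=26
(0,1): OLD=267/8 → NEW=0, ERR=267/8
(0,2): OLD=3405/128 → NEW=0, ERR=3405/128
(0,3): OLD=38171/2048 → NEW=0, ERR=38171/2048
(0,4): OLD=562109/32768 → NEW=0, ERR=562109/32768
(0,5): OLD=12323371/524288 → NEW=0, ERR=12323371/524288
(1,0): OLD=12977/128 → NEW=0, ERR=12977/128
(1,1): OLD=144791/1024 → NEW=255, ERR=-116329/1024
(1,2): OLD=1677475/32768 → NEW=0, ERR=1677475/32768
(1,3): OLD=15348551/131072 → NEW=0, ERR=15348551/131072
(1,4): OLD=1226113109/8388608 → NEW=255, ERR=-912981931/8388608
(1,5): OLD=5610532035/134217728 → NEW=0, ERR=5610532035/134217728
(2,0): OLD=2480237/16384 → NEW=255, ERR=-1697683/16384
(2,1): OLD=39374655/524288 → NEW=0, ERR=39374655/524288
(2,2): OLD=1734013693/8388608 → NEW=255, ERR=-405081347/8388608
(2,3): OLD=8808706261/67108864 → NEW=255, ERR=-8304054059/67108864
(2,4): OLD=139605944447/2147483648 → NEW=0, ERR=139605944447/2147483648
(2,5): OLD=6140163124585/34359738368 → NEW=255, ERR=-2621570159255/34359738368
(3,0): OLD=1507439069/8388608 → NEW=255, ERR=-631655971/8388608
(3,1): OLD=12750367193/67108864 → NEW=255, ERR=-4362393127/67108864
(3,2): OLD=74068076347/536870912 → NEW=255, ERR=-62834006213/536870912
(3,3): OLD=4099063858705/34359738368 → NEW=0, ERR=4099063858705/34359738368
(3,4): OLD=69398105408049/274877906944 → NEW=255, ERR=-695760862671/274877906944
(3,5): OLD=844920335345471/4398046511104 → NEW=255, ERR=-276581524986049/4398046511104
Row 0: ......
Row 1: .#..#.
Row 2: #.##.#
Row 3: ###.##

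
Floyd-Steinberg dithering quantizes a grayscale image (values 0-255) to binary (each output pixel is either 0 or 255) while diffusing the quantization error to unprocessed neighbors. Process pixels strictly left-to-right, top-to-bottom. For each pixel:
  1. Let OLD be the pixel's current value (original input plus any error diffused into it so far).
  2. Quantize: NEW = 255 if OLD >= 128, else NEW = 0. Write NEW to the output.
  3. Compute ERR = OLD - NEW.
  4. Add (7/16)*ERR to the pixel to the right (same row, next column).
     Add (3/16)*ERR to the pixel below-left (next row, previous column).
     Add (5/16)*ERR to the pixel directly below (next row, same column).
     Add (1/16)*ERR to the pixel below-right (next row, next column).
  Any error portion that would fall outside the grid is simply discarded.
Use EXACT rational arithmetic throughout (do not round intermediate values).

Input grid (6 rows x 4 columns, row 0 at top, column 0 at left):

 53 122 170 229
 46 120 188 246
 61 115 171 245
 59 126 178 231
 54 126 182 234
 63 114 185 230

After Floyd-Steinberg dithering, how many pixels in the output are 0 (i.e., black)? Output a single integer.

Answer: 10

Derivation:
(0,0): OLD=53 → NEW=0, ERR=53
(0,1): OLD=2323/16 → NEW=255, ERR=-1757/16
(0,2): OLD=31221/256 → NEW=0, ERR=31221/256
(0,3): OLD=1156531/4096 → NEW=255, ERR=112051/4096
(1,0): OLD=10745/256 → NEW=0, ERR=10745/256
(1,1): OLD=266703/2048 → NEW=255, ERR=-255537/2048
(1,2): OLD=11127291/65536 → NEW=255, ERR=-5584389/65536
(1,3): OLD=235815629/1048576 → NEW=255, ERR=-31571251/1048576
(2,0): OLD=1662037/32768 → NEW=0, ERR=1662037/32768
(2,1): OLD=88966391/1048576 → NEW=0, ERR=88966391/1048576
(2,2): OLD=352421107/2097152 → NEW=255, ERR=-182352653/2097152
(2,3): OLD=6449954311/33554432 → NEW=255, ERR=-2106425849/33554432
(3,0): OLD=1522680837/16777216 → NEW=0, ERR=1522680837/16777216
(3,1): OLD=48073443867/268435456 → NEW=255, ERR=-20377597413/268435456
(3,2): OLD=477376474597/4294967296 → NEW=0, ERR=477376474597/4294967296
(3,3): OLD=17494263671491/68719476736 → NEW=255, ERR=-29202896189/68719476736
(4,0): OLD=292609908705/4294967296 → NEW=0, ERR=292609908705/4294967296
(4,1): OLD=5449325677347/34359738368 → NEW=255, ERR=-3312407606493/34359738368
(4,2): OLD=186623254105795/1099511627776 → NEW=255, ERR=-93752210977085/1099511627776
(4,3): OLD=3580178203355461/17592186044416 → NEW=255, ERR=-905829237970619/17592186044416
(5,0): OLD=36401789803665/549755813888 → NEW=0, ERR=36401789803665/549755813888
(5,1): OLD=1778800552973079/17592186044416 → NEW=0, ERR=1778800552973079/17592186044416
(5,2): OLD=1644089289864995/8796093022208 → NEW=255, ERR=-598914430798045/8796093022208
(5,3): OLD=50325261046791795/281474976710656 → NEW=255, ERR=-21450858014425485/281474976710656
Output grid:
  Row 0: .#.#  (2 black, running=2)
  Row 1: .###  (1 black, running=3)
  Row 2: ..##  (2 black, running=5)
  Row 3: .#.#  (2 black, running=7)
  Row 4: .###  (1 black, running=8)
  Row 5: ..##  (2 black, running=10)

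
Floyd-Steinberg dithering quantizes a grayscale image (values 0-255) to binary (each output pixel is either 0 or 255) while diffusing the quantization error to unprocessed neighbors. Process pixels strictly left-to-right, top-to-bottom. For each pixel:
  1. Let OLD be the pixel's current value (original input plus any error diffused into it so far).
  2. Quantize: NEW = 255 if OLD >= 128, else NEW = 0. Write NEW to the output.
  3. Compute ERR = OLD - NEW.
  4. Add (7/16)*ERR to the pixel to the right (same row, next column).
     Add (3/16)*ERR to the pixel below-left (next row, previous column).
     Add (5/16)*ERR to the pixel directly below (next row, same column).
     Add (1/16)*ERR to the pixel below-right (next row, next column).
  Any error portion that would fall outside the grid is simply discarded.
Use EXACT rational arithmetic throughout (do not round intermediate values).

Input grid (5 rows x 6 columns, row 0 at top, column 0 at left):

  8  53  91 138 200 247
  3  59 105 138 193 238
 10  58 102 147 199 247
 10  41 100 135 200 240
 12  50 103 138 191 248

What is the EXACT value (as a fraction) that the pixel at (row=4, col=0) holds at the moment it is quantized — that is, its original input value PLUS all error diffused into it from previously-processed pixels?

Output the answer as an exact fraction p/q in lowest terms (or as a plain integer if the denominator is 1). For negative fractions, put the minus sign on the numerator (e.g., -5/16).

Answer: 9829271993/268435456

Derivation:
(0,0): OLD=8 → NEW=0, ERR=8
(0,1): OLD=113/2 → NEW=0, ERR=113/2
(0,2): OLD=3703/32 → NEW=0, ERR=3703/32
(0,3): OLD=96577/512 → NEW=255, ERR=-33983/512
(0,4): OLD=1400519/8192 → NEW=255, ERR=-688441/8192
(0,5): OLD=27555697/131072 → NEW=255, ERR=-5867663/131072
(1,0): OLD=515/32 → NEW=0, ERR=515/32
(1,1): OLD=27109/256 → NEW=0, ERR=27109/256
(1,2): OLD=1462905/8192 → NEW=255, ERR=-626055/8192
(1,3): OLD=2467389/32768 → NEW=0, ERR=2467389/32768
(1,4): OLD=392459311/2097152 → NEW=255, ERR=-142314449/2097152
(1,5): OLD=6344099737/33554432 → NEW=255, ERR=-2212280423/33554432
(2,0): OLD=142887/4096 → NEW=0, ERR=142887/4096
(2,1): OLD=12193709/131072 → NEW=0, ERR=12193709/131072
(2,2): OLD=292669543/2097152 → NEW=255, ERR=-242104217/2097152
(2,3): OLD=1720061519/16777216 → NEW=0, ERR=1720061519/16777216
(2,4): OLD=115422781901/536870912 → NEW=255, ERR=-21479300659/536870912
(2,5): OLD=1757943806827/8589934592 → NEW=255, ERR=-432489514133/8589934592
(3,0): OLD=80414567/2097152 → NEW=0, ERR=80414567/2097152
(3,1): OLD=1130487947/16777216 → NEW=0, ERR=1130487947/16777216
(3,2): OLD=15896885929/134217728 → NEW=0, ERR=15896885929/134217728
(3,3): OLD=1753547237443/8589934592 → NEW=255, ERR=-436886083517/8589934592
(3,4): OLD=11147223506195/68719476736 → NEW=255, ERR=-6376243061485/68719476736
(3,5): OLD=199200158186173/1099511627776 → NEW=255, ERR=-81175306896707/1099511627776
(4,0): OLD=9829271993/268435456 → NEW=0, ERR=9829271993/268435456
Target (4,0): original=12, with diffused error = 9829271993/268435456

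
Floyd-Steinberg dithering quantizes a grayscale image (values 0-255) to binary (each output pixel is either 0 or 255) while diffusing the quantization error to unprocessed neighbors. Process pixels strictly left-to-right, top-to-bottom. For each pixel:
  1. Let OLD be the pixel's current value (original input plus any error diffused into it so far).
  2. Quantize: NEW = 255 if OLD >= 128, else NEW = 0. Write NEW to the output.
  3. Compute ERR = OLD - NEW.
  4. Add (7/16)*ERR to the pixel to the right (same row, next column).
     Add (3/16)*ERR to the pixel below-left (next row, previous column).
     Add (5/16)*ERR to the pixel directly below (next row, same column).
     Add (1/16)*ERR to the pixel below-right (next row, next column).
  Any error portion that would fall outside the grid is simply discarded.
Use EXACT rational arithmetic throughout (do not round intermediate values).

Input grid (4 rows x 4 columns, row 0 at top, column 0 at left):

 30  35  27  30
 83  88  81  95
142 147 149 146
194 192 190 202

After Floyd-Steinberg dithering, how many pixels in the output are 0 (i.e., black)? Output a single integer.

(0,0): OLD=30 → NEW=0, ERR=30
(0,1): OLD=385/8 → NEW=0, ERR=385/8
(0,2): OLD=6151/128 → NEW=0, ERR=6151/128
(0,3): OLD=104497/2048 → NEW=0, ERR=104497/2048
(1,0): OLD=12979/128 → NEW=0, ERR=12979/128
(1,1): OLD=162085/1024 → NEW=255, ERR=-99035/1024
(1,2): OLD=2171849/32768 → NEW=0, ERR=2171849/32768
(1,3): OLD=74944719/524288 → NEW=255, ERR=-58748721/524288
(2,0): OLD=2548583/16384 → NEW=255, ERR=-1629337/16384
(2,1): OLD=48252189/524288 → NEW=0, ERR=48252189/524288
(2,2): OLD=191807969/1048576 → NEW=255, ERR=-75578911/1048576
(2,3): OLD=1402433117/16777216 → NEW=0, ERR=1402433117/16777216
(3,0): OLD=1511452599/8388608 → NEW=255, ERR=-627642441/8388608
(3,1): OLD=22588367401/134217728 → NEW=255, ERR=-11637153239/134217728
(3,2): OLD=324202272599/2147483648 → NEW=255, ERR=-223406057641/2147483648
(3,3): OLD=6119596332001/34359738368 → NEW=255, ERR=-2642136951839/34359738368
Output grid:
  Row 0: ....  (4 black, running=4)
  Row 1: .#.#  (2 black, running=6)
  Row 2: #.#.  (2 black, running=8)
  Row 3: ####  (0 black, running=8)

Answer: 8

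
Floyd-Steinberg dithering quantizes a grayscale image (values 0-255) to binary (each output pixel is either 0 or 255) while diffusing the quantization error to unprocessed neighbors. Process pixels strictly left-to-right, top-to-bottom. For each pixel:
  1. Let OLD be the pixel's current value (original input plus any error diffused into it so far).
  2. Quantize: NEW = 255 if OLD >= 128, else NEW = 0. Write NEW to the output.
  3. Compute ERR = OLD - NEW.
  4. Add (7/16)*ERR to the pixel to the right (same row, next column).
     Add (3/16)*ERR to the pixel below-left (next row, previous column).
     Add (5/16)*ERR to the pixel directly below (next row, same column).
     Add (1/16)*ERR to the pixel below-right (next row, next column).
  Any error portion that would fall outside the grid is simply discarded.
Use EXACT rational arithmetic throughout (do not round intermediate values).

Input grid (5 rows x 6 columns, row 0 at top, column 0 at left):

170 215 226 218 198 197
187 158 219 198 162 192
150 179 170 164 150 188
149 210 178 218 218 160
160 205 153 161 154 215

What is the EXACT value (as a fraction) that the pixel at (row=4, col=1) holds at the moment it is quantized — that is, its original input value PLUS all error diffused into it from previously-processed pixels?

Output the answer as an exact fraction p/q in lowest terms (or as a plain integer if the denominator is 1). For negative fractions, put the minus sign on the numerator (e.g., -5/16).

Answer: 5110812019041/34359738368

Derivation:
(0,0): OLD=170 → NEW=255, ERR=-85
(0,1): OLD=2845/16 → NEW=255, ERR=-1235/16
(0,2): OLD=49211/256 → NEW=255, ERR=-16069/256
(0,3): OLD=780445/4096 → NEW=255, ERR=-264035/4096
(0,4): OLD=11127883/65536 → NEW=255, ERR=-5583797/65536
(0,5): OLD=167482893/1048576 → NEW=255, ERR=-99903987/1048576
(1,0): OLD=37367/256 → NEW=255, ERR=-27913/256
(1,1): OLD=141505/2048 → NEW=0, ERR=141505/2048
(1,2): OLD=13939669/65536 → NEW=255, ERR=-2772011/65536
(1,3): OLD=36556529/262144 → NEW=255, ERR=-30290191/262144
(1,4): OLD=1055774963/16777216 → NEW=0, ERR=1055774963/16777216
(1,5): OLD=49508261301/268435456 → NEW=255, ERR=-18942779979/268435456
(2,0): OLD=4223195/32768 → NEW=255, ERR=-4132645/32768
(2,1): OLD=137017113/1048576 → NEW=255, ERR=-130369767/1048576
(2,2): OLD=1426745739/16777216 → NEW=0, ERR=1426745739/16777216
(2,3): OLD=23387731955/134217728 → NEW=255, ERR=-10837788685/134217728
(2,4): OLD=489132554329/4294967296 → NEW=0, ERR=489132554329/4294967296
(2,5): OLD=15098045498879/68719476736 → NEW=255, ERR=-2425421068801/68719476736
(3,0): OLD=1447472683/16777216 → NEW=0, ERR=1447472683/16777216
(3,1): OLD=29119248079/134217728 → NEW=255, ERR=-5106272561/134217728
(3,2): OLD=177188657373/1073741824 → NEW=255, ERR=-96615507747/1073741824
(3,3): OLD=12374210094103/68719476736 → NEW=255, ERR=-5149256473577/68719476736
(3,4): OLD=114977066436663/549755813888 → NEW=255, ERR=-25210666104777/549755813888
(3,5): OLD=1196492345021913/8796093022208 → NEW=255, ERR=-1046511375641127/8796093022208
(4,0): OLD=386177473317/2147483648 → NEW=255, ERR=-161430856923/2147483648
(4,1): OLD=5110812019041/34359738368 → NEW=255, ERR=-3650921264799/34359738368
Target (4,1): original=205, with diffused error = 5110812019041/34359738368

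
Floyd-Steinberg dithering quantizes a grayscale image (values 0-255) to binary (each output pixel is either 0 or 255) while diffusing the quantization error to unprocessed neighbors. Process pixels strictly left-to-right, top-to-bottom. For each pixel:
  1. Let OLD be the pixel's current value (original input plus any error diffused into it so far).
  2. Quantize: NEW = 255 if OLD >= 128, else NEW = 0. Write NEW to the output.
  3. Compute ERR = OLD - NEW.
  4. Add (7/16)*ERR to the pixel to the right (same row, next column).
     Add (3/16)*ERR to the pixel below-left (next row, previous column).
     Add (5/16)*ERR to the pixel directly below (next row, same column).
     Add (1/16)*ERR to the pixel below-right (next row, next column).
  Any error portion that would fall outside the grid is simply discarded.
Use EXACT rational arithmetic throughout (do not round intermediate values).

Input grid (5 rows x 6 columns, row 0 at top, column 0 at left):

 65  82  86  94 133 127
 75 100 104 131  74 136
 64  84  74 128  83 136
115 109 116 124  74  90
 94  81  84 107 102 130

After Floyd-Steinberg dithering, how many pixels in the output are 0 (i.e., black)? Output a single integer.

(0,0): OLD=65 → NEW=0, ERR=65
(0,1): OLD=1767/16 → NEW=0, ERR=1767/16
(0,2): OLD=34385/256 → NEW=255, ERR=-30895/256
(0,3): OLD=168759/4096 → NEW=0, ERR=168759/4096
(0,4): OLD=9897601/65536 → NEW=255, ERR=-6814079/65536
(0,5): OLD=85470599/1048576 → NEW=0, ERR=85470599/1048576
(1,0): OLD=29701/256 → NEW=0, ERR=29701/256
(1,1): OLD=341411/2048 → NEW=255, ERR=-180829/2048
(1,2): OLD=2771167/65536 → NEW=0, ERR=2771167/65536
(1,3): OLD=35477747/262144 → NEW=255, ERR=-31368973/262144
(1,4): OLD=117670521/16777216 → NEW=0, ERR=117670521/16777216
(1,5): OLD=42424159359/268435456 → NEW=255, ERR=-26026881921/268435456
(2,0): OLD=2742705/32768 → NEW=0, ERR=2742705/32768
(2,1): OLD=113462571/1048576 → NEW=0, ERR=113462571/1048576
(2,2): OLD=1788433217/16777216 → NEW=0, ERR=1788433217/16777216
(2,3): OLD=18951564921/134217728 → NEW=255, ERR=-15273955719/134217728
(2,4): OLD=41858073067/4294967296 → NEW=0, ERR=41858073067/4294967296
(2,5): OLD=7586828447261/68719476736 → NEW=0, ERR=7586828447261/68719476736
(3,0): OLD=2708600353/16777216 → NEW=255, ERR=-1569589727/16777216
(3,1): OLD=17059453453/134217728 → NEW=0, ERR=17059453453/134217728
(3,2): OLD=204381473975/1073741824 → NEW=255, ERR=-69422691145/1073741824
(3,3): OLD=4716959970917/68719476736 → NEW=0, ERR=4716959970917/68719476736
(3,4): OLD=66335723055429/549755813888 → NEW=0, ERR=66335723055429/549755813888
(3,5): OLD=1564829404629739/8796093022208 → NEW=255, ERR=-678174316033301/8796093022208
(4,0): OLD=190258234191/2147483648 → NEW=0, ERR=190258234191/2147483648
(4,1): OLD=4862259091459/34359738368 → NEW=255, ERR=-3899474192381/34359738368
(4,2): OLD=38436396954137/1099511627776 → NEW=0, ERR=38436396954137/1099511627776
(4,3): OLD=2855700985704925/17592186044416 → NEW=255, ERR=-1630306455621155/17592186044416
(4,4): OLD=25050513980362413/281474976710656 → NEW=0, ERR=25050513980362413/281474976710656
(4,5): OLD=686277549059752859/4503599627370496 → NEW=255, ERR=-462140355919723621/4503599627370496
Output grid:
  Row 0: ..#.#.  (4 black, running=4)
  Row 1: .#.#.#  (3 black, running=7)
  Row 2: ...#..  (5 black, running=12)
  Row 3: #.#..#  (3 black, running=15)
  Row 4: .#.#.#  (3 black, running=18)

Answer: 18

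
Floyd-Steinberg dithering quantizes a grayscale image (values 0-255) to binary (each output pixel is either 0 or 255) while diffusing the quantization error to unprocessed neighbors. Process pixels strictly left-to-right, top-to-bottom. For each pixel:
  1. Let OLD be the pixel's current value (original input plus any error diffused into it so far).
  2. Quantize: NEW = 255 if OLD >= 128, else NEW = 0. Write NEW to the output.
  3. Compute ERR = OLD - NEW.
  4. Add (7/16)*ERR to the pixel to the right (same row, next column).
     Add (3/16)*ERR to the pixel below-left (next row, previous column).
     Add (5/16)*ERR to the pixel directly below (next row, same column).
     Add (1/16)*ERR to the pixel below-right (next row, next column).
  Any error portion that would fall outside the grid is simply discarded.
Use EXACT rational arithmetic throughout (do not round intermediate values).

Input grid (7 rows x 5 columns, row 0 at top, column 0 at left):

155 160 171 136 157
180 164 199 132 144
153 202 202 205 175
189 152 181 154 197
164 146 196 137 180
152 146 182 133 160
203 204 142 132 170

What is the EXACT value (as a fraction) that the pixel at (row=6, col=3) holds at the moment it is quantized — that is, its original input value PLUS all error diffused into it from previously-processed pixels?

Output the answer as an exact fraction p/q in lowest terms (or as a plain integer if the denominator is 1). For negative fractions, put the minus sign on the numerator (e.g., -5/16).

(0,0): OLD=155 → NEW=255, ERR=-100
(0,1): OLD=465/4 → NEW=0, ERR=465/4
(0,2): OLD=14199/64 → NEW=255, ERR=-2121/64
(0,3): OLD=124417/1024 → NEW=0, ERR=124417/1024
(0,4): OLD=3443207/16384 → NEW=255, ERR=-734713/16384
(1,0): OLD=10915/64 → NEW=255, ERR=-5405/64
(1,1): OLD=77269/512 → NEW=255, ERR=-53291/512
(1,2): OLD=2836953/16384 → NEW=255, ERR=-1340967/16384
(1,3): OLD=8105621/65536 → NEW=0, ERR=8105621/65536
(1,4): OLD=201002719/1048576 → NEW=255, ERR=-66384161/1048576
(2,0): OLD=877303/8192 → NEW=0, ERR=877303/8192
(2,1): OLD=51302189/262144 → NEW=255, ERR=-15544531/262144
(2,2): OLD=701142791/4194304 → NEW=255, ERR=-368404729/4194304
(2,3): OLD=12632385253/67108864 → NEW=255, ERR=-4480375067/67108864
(2,4): OLD=143599418115/1073741824 → NEW=255, ERR=-130204747005/1073741824
(3,0): OLD=886458343/4194304 → NEW=255, ERR=-183089177/4194304
(3,1): OLD=3509662779/33554432 → NEW=0, ERR=3509662779/33554432
(3,2): OLD=196589645593/1073741824 → NEW=255, ERR=-77214519527/1073741824
(3,3): OLD=157730295081/2147483648 → NEW=0, ERR=157730295081/2147483648
(3,4): OLD=6427561051869/34359738368 → NEW=255, ERR=-2334172231971/34359738368
(4,0): OLD=91252250825/536870912 → NEW=255, ERR=-45649831735/536870912
(4,1): OLD=2152194913321/17179869184 → NEW=0, ERR=2152194913321/17179869184
(4,2): OLD=68346747016903/274877906944 → NEW=255, ERR=-1747119253817/274877906944
(4,3): OLD=615462875530153/4398046511104 → NEW=255, ERR=-506038984801367/4398046511104
(4,4): OLD=7953262474234399/70368744177664 → NEW=0, ERR=7953262474234399/70368744177664
(5,0): OLD=40934053517851/274877906944 → NEW=255, ERR=-29159812752869/274877906944
(5,1): OLD=290778811403505/2199023255552 → NEW=255, ERR=-269972118762255/2199023255552
(5,2): OLD=7920577180763993/70368744177664 → NEW=0, ERR=7920577180763993/70368744177664
(5,3): OLD=47029533496258407/281474976710656 → NEW=255, ERR=-24746585564958873/281474976710656
(5,4): OLD=674028595881967741/4503599627370496 → NEW=255, ERR=-474389309097508739/4503599627370496
(6,0): OLD=5166118667631371/35184372088832 → NEW=255, ERR=-3805896215020789/35184372088832
(6,1): OLD=149502314461200965/1125899906842624 → NEW=255, ERR=-137602161783668155/1125899906842624
(6,2): OLD=1793290878736103047/18014398509481984 → NEW=0, ERR=1793290878736103047/18014398509481984
(6,3): OLD=39015534471497309517/288230376151711744 → NEW=255, ERR=-34483211447189185203/288230376151711744
Target (6,3): original=132, with diffused error = 39015534471497309517/288230376151711744

Answer: 39015534471497309517/288230376151711744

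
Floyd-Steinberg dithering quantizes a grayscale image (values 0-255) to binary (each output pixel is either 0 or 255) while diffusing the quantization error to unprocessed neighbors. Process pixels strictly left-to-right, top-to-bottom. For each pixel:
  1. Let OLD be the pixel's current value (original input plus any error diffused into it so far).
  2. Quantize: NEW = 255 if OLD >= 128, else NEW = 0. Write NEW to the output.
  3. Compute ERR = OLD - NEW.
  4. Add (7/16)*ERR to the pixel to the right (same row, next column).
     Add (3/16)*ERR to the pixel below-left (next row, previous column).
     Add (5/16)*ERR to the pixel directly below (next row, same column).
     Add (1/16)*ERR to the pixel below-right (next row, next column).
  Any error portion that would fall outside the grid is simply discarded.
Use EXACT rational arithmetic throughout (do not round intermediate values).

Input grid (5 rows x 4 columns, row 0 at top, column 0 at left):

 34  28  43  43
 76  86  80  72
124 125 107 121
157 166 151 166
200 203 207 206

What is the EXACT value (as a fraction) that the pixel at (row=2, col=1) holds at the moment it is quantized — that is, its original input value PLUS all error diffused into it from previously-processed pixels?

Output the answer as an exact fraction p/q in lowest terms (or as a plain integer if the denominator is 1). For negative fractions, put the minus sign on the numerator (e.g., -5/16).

(0,0): OLD=34 → NEW=0, ERR=34
(0,1): OLD=343/8 → NEW=0, ERR=343/8
(0,2): OLD=7905/128 → NEW=0, ERR=7905/128
(0,3): OLD=143399/2048 → NEW=0, ERR=143399/2048
(1,0): OLD=12117/128 → NEW=0, ERR=12117/128
(1,1): OLD=158227/1024 → NEW=255, ERR=-102893/1024
(1,2): OLD=2331343/32768 → NEW=0, ERR=2331343/32768
(1,3): OLD=67563737/524288 → NEW=255, ERR=-66129703/524288
(2,0): OLD=2207617/16384 → NEW=255, ERR=-1970303/16384
(2,1): OLD=31584859/524288 → NEW=0, ERR=31584859/524288
Target (2,1): original=125, with diffused error = 31584859/524288

Answer: 31584859/524288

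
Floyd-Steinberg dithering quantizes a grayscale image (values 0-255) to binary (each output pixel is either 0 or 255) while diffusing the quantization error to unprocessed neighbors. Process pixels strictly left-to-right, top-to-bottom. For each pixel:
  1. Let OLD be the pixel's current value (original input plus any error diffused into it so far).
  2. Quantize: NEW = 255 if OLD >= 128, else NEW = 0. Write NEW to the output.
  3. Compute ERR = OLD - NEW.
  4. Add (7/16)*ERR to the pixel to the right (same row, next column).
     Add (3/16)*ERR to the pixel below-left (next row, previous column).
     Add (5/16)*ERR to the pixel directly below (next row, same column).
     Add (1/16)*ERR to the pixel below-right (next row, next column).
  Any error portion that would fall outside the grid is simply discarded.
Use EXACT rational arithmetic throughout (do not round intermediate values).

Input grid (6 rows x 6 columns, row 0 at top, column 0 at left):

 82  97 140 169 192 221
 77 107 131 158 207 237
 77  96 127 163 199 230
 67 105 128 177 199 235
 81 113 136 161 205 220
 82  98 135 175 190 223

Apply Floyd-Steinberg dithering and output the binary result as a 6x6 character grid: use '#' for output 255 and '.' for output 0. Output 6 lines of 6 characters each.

(0,0): OLD=82 → NEW=0, ERR=82
(0,1): OLD=1063/8 → NEW=255, ERR=-977/8
(0,2): OLD=11081/128 → NEW=0, ERR=11081/128
(0,3): OLD=423679/2048 → NEW=255, ERR=-98561/2048
(0,4): OLD=5601529/32768 → NEW=255, ERR=-2754311/32768
(0,5): OLD=96587471/524288 → NEW=255, ERR=-37105969/524288
(1,0): OLD=10205/128 → NEW=0, ERR=10205/128
(1,1): OLD=128075/1024 → NEW=0, ERR=128075/1024
(1,2): OLD=6426343/32768 → NEW=255, ERR=-1929497/32768
(1,3): OLD=14004987/131072 → NEW=0, ERR=14004987/131072
(1,4): OLD=1771687089/8388608 → NEW=255, ERR=-367407951/8388608
(1,5): OLD=25564164743/134217728 → NEW=255, ERR=-8661355897/134217728
(2,0): OLD=2053993/16384 → NEW=0, ERR=2053993/16384
(2,1): OLD=96403539/524288 → NEW=255, ERR=-37289901/524288
(2,2): OLD=883598393/8388608 → NEW=0, ERR=883598393/8388608
(2,3): OLD=15474049585/67108864 → NEW=255, ERR=-1638710735/67108864
(2,4): OLD=363371698579/2147483648 → NEW=255, ERR=-184236631661/2147483648
(2,5): OLD=5826118495797/34359738368 → NEW=255, ERR=-2935614788043/34359738368
(3,0): OLD=778805913/8388608 → NEW=0, ERR=778805913/8388608
(3,1): OLD=10131875173/67108864 → NEW=255, ERR=-6980885147/67108864
(3,2): OLD=57113726815/536870912 → NEW=0, ERR=57113726815/536870912
(3,3): OLD=7092155617981/34359738368 → NEW=255, ERR=-1669577665859/34359738368
(3,4): OLD=36664784254685/274877906944 → NEW=255, ERR=-33429082016035/274877906944
(3,5): OLD=658530475622867/4398046511104 → NEW=255, ERR=-462971384708653/4398046511104
(4,0): OLD=97182668823/1073741824 → NEW=0, ERR=97182668823/1073741824
(4,1): OLD=2505502605547/17179869184 → NEW=255, ERR=-1875364036373/17179869184
(4,2): OLD=58205140567505/549755813888 → NEW=0, ERR=58205140567505/549755813888
(4,3): OLD=1547950711441653/8796093022208 → NEW=255, ERR=-695053009221387/8796093022208
(4,4): OLD=15431920735015109/140737488355328 → NEW=0, ERR=15431920735015109/140737488355328
(4,5): OLD=512228292610265923/2251799813685248 → NEW=255, ERR=-61980659879472317/2251799813685248
(5,0): OLD=24688509766129/274877906944 → NEW=0, ERR=24688509766129/274877906944
(5,1): OLD=1131970955222401/8796093022208 → NEW=255, ERR=-1111032765440639/8796093022208
(5,2): OLD=6416698700499035/70368744177664 → NEW=0, ERR=6416698700499035/70368744177664
(5,3): OLD=489490786654520537/2251799813685248 → NEW=255, ERR=-84718165835217703/2251799813685248
(5,4): OLD=890390297694843337/4503599627370496 → NEW=255, ERR=-258027607284633143/4503599627370496
(5,5): OLD=14136665084191258045/72057594037927936 → NEW=255, ERR=-4238021395480365635/72057594037927936
Row 0: .#.###
Row 1: ..#.##
Row 2: .#.###
Row 3: .#.###
Row 4: .#.#.#
Row 5: .#.###

Answer: .#.###
..#.##
.#.###
.#.###
.#.#.#
.#.###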